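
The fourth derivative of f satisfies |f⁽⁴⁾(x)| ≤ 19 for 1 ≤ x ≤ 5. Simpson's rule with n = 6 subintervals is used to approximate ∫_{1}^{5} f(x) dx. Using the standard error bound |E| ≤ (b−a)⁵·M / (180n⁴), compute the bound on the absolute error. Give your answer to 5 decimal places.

|E| ≤ (4)⁵·19 / (180·6⁴) = 19456/233280 = 0.08340.

0.08340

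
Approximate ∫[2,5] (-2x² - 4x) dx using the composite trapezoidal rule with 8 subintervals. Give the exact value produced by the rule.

h = (5 − 2)/8 = 0.375.
Nodes x₀,…,x₈ = 2, 2.375, 2.75, 3.125, 3.5, 3.875, 4.25, 4.625, 5.
f(x) = -2x² - 4x: f₀=-16, f₁=-20.78125, f₂=-26.125, f₃=-32.03125, f₄=-38.5, f₅=-45.53125, f₆=-53.125, f₇=-61.28125, f₈=-70.
(h/2)·[f₀ + 2f₁ + 2f₂ + 2f₃ + 2f₄ + 2f₅ + 2f₆ + 2f₇ + f₈] = 0.1875·(-640.75) = -120.140625.

-120.140625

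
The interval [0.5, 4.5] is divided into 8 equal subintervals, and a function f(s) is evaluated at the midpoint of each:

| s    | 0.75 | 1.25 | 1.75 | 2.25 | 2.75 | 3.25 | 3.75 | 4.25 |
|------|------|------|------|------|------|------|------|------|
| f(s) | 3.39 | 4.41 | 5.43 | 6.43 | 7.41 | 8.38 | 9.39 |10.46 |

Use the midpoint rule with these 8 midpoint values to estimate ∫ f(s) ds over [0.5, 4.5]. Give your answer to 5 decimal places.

27.65000

h = 0.5, n = 8.
h·[y(m₁) + y(m₂) + y(m₃) + y(m₄) + y(m₅) + y(m₆) + y(m₇) + y(m₈)] = 0.5·(55.30) = 27.65000.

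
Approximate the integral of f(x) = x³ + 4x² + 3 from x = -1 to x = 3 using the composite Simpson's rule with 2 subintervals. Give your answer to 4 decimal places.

h = (3 − (-1))/2 = 2.
Nodes x₀,…,x₂ = -1, 1, 3.
f(x) = x³ + 4x² + 3: f₀=6, f₁=8, f₂=66.
(h/3)·[f₀ + 4f₁ + f₂] = 0.666667·(104) = 69.3333.

69.3333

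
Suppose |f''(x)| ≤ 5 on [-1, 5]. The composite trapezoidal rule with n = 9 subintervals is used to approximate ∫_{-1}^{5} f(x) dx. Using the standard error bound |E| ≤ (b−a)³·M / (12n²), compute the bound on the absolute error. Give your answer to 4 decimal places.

1.1111

|E| ≤ (6)³·5 / (12·9²) = 1080/972 = 1.1111.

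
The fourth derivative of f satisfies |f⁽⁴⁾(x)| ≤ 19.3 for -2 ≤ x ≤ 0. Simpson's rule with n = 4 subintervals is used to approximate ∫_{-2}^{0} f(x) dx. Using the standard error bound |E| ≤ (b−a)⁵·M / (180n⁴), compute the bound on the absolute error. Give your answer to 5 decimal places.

|E| ≤ (2)⁵·19.3 / (180·4⁴) = 617.6/46080 = 0.01340.

0.01340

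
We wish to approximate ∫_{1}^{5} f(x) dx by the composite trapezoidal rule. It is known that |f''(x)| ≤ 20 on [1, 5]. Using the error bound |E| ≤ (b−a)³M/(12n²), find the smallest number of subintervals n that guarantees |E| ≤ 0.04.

52

Need 1280/(12n²) ≤ 0.04.
n² ≥ 1280/(12·0.04) = 2666.67 ⇒ n ≥ 51.6398, so the smallest n is 52.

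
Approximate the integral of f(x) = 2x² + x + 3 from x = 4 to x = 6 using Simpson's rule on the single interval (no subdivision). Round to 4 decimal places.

S = (b−a)/6 · [f(4) + 4f(5) + f(6)] = 0.333333·[39 + 4·58 + 81] = 117.3333.

117.3333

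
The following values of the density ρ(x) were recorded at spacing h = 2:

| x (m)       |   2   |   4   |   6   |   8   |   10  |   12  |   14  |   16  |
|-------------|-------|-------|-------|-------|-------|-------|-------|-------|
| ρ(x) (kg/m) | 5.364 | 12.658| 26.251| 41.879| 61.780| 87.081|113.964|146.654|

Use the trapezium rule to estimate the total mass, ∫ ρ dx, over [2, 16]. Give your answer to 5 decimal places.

839.24400

h = 2, n = 7.
(h/2)·[y₀ + 2y₁ + 2y₂ + 2y₃ + 2y₄ + 2y₅ + 2y₆ + y₇] = 1·(839.244) = 839.24400.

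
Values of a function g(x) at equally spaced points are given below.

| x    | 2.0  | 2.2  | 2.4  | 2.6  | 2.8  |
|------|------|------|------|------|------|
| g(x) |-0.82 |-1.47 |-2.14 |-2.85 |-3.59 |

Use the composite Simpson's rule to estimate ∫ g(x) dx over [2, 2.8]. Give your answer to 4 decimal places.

-1.7313

h = 0.2, n = 4.
(h/3)·[y₀ + 4y₁ + 2y₂ + 4y₃ + y₄] = 0.066667·(-25.97) = -1.7313.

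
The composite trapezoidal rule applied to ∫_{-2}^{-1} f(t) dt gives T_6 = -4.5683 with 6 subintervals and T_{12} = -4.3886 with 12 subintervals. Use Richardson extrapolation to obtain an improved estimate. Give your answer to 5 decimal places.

-4.32870

R = (4·T_{12} − T_6) / 3 = (4·(-4.3886) − (-4.5683))/3 = (-12.9861)/3 = -4.32870.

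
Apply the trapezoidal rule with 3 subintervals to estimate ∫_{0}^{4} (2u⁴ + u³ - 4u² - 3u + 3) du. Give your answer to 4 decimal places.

h = (4 − 0)/3 = 1.333333.
Nodes u₀,…,u₃ = 0, 1.333333, 2.666667, 4.
f(u) = 2u⁴ + u³ - 4u² - 3u + 3: f₀=3, f₁=0.580247, f₂=86.654321, f₃=503.
(h/2)·[f₀ + 2f₁ + 2f₂ + f₃] = 0.666667·(680.469136) = 453.6461.

453.6461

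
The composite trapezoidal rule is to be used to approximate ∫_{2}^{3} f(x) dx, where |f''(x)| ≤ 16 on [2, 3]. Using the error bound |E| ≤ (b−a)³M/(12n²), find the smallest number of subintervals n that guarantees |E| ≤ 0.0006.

48

Need 16/(12n²) ≤ 0.0006.
n² ≥ 16/(12·0.0006) = 2222.22 ⇒ n ≥ 47.1405, so the smallest n is 48.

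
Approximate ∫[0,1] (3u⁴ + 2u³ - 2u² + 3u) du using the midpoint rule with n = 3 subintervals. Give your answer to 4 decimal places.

h = (1 − 0)/3 = 0.333333.
Midpoints m₁,…,m₃ = 0.166667, 0.5, 0.833333.
f(m₁)=0.456019, f(m₂)=1.4375, f(m₃)=3.715278.
h·[f(m₁) + f(m₂) + f(m₃)] = 0.333333·(5.608796) = 1.8696.

1.8696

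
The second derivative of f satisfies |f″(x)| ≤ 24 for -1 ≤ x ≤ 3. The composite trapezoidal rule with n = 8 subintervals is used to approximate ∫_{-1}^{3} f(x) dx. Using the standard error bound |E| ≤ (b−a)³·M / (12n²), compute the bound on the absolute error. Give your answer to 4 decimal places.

|E| ≤ (4)³·24 / (12·8²) = 1536/768 = 2.0000.

2.0000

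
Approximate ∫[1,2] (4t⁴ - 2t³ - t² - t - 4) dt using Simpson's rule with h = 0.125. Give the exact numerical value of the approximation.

9.466796875

h = (2 − 1)/8 = 0.125.
Nodes t₀,…,t₈ = 1, 1.125, 1.25, 1.375, 1.5, 1.625, 1.75, 1.875, 2.
f(t) = 4t⁴ - 2t³ - t² - t - 4: f₀=-4, f₁=-2.8310546875, f₂=-0.953125, f₃=1.8330078125, f₄=5.75, f₅=11.0439453125, f₆=17.984375, f₇=26.8642578125, f₈=38.
(h/3)·[f₀ + 4f₁ + 2f₂ + 4f₃ + 2f₄ + 4f₅ + 2f₆ + 4f₇ + f₈] = 0.041667·(227.203125) = 9.466796875.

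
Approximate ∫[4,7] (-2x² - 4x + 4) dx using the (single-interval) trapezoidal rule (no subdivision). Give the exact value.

T = (b−a)/2 · [f(4) + f(7)] = 1.5·[(-44) + (-122)] = -249.

-249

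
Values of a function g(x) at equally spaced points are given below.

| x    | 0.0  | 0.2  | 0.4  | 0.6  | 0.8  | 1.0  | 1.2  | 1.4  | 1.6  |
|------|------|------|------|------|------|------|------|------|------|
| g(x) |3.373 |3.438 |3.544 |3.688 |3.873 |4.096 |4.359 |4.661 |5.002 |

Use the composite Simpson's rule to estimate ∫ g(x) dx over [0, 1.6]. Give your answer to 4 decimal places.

6.3639

h = 0.2, n = 8.
(h/3)·[y₀ + 4y₁ + 2y₂ + 4y₃ + 2y₄ + 4y₅ + 2y₆ + 4y₇ + y₈] = 0.066667·(95.459) = 6.3639.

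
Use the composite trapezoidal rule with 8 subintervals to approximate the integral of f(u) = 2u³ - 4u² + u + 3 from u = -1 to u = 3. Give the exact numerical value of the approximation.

19

h = (3 − (-1))/8 = 0.5.
Nodes u₀,…,u₈ = -1, -0.5, 0, 0.5, 1, 1.5, 2, 2.5, 3.
f(u) = 2u³ - 4u² + u + 3: f₀=-4, f₁=1.25, f₂=3, f₃=2.75, f₄=2, f₅=2.25, f₆=5, f₇=11.75, f₈=24.
(h/2)·[f₀ + 2f₁ + 2f₂ + 2f₃ + 2f₄ + 2f₅ + 2f₆ + 2f₇ + f₈] = 0.25·(76) = 19.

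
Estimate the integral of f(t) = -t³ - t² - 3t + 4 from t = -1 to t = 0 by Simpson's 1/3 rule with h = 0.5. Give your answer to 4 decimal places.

5.4167

h = (0 − (-1))/2 = 0.5.
Nodes t₀,…,t₂ = -1, -0.5, 0.
f(t) = -t³ - t² - 3t + 4: f₀=7, f₁=5.375, f₂=4.
(h/3)·[f₀ + 4f₁ + f₂] = 0.166667·(32.5) = 5.4167.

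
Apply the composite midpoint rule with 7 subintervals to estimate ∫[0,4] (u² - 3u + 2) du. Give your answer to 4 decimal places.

5.2245

h = (4 − 0)/7 = 0.571429.
Midpoints m₁,…,m₇ = 0.285714, 0.857143, 1.428571, 2, 2.571429, 3.142857, 3.714286.
f(m₁)=1.224490, f(m₂)=0.163265, f(m₃)=-0.244898, f(m₄)=0, f(m₅)=0.897959, f(m₆)=2.448980, f(m₇)=4.653061.
h·[f(m₁) + f(m₂) + f(m₃) + f(m₄) + f(m₅) + f(m₆) + f(m₇)] = 0.571429·(9.142857) = 5.2245.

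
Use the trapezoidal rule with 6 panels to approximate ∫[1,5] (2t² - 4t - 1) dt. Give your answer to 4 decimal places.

31.2593

h = (5 − 1)/6 = 0.666667.
Nodes t₀,…,t₆ = 1, 1.666667, 2.333333, 3, 3.666667, 4.333333, 5.
f(t) = 2t² - 4t - 1: f₀=-3, f₁=-2.111111, f₂=0.555556, f₃=5, f₄=11.222222, f₅=19.222222, f₆=29.
(h/2)·[f₀ + 2f₁ + 2f₂ + 2f₃ + 2f₄ + 2f₅ + f₆] = 0.333333·(93.777778) = 31.2593.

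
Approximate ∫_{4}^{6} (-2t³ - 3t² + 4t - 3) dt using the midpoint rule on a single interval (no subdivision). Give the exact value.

M = (b−a)·f(5) = 2·(-308) = -616.

-616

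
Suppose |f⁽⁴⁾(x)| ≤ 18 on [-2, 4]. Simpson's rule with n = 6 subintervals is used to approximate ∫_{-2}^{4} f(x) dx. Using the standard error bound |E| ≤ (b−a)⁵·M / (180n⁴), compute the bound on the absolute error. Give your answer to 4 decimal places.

|E| ≤ (6)⁵·18 / (180·6⁴) = 139968/233280 = 0.6000.

0.6000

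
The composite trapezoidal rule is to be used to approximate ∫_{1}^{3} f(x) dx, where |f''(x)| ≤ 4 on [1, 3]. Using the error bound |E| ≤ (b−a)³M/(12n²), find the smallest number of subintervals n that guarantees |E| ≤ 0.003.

Need 32/(12n²) ≤ 0.003.
n² ≥ 32/(12·0.003) = 888.889 ⇒ n ≥ 29.8142, so the smallest n is 30.

30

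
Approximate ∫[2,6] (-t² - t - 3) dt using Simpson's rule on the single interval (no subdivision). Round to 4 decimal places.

-97.3333

S = (b−a)/6 · [f(2) + 4f(4) + f(6)] = 0.666667·[(-9) + 4·(-23) + (-45)] = -97.3333.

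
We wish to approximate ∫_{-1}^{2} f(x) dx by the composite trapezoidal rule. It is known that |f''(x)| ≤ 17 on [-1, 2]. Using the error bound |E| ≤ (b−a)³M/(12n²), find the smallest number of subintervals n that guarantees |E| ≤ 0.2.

Need 459/(12n²) ≤ 0.2.
n² ≥ 459/(12·0.2) = 191.25 ⇒ n ≥ 13.8293, so the smallest n is 14.

14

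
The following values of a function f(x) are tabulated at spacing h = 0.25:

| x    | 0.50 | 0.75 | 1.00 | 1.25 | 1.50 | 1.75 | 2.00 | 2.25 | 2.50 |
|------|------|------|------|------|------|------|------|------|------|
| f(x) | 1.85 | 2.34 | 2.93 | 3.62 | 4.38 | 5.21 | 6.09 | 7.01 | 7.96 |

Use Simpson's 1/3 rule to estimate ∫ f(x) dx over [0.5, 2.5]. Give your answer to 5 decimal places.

h = 0.25, n = 8.
(h/3)·[y₀ + 4y₁ + 2y₂ + 4y₃ + 2y₄ + 4y₅ + 2y₆ + 4y₇ + y₈] = 0.083333·(109.33) = 9.11083.

9.11083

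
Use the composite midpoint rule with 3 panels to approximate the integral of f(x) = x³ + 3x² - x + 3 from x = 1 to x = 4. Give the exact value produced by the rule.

125.625

h = (4 − 1)/3 = 1.
Midpoints m₁,…,m₃ = 1.5, 2.5, 3.5.
f(m₁)=11.625, f(m₂)=34.875, f(m₃)=79.125.
h·[f(m₁) + f(m₂) + f(m₃)] = 1·(125.625) = 125.625.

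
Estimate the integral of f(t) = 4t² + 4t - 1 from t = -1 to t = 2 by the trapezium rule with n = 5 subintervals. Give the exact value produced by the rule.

15.72

h = (2 − (-1))/5 = 0.6.
Nodes t₀,…,t₅ = -1, -0.4, 0.2, 0.8, 1.4, 2.
f(t) = 4t² + 4t - 1: f₀=-1, f₁=-1.96, f₂=-0.04, f₃=4.76, f₄=12.44, f₅=23.
(h/2)·[f₀ + 2f₁ + 2f₂ + 2f₃ + 2f₄ + f₅] = 0.3·(52.4) = 15.72.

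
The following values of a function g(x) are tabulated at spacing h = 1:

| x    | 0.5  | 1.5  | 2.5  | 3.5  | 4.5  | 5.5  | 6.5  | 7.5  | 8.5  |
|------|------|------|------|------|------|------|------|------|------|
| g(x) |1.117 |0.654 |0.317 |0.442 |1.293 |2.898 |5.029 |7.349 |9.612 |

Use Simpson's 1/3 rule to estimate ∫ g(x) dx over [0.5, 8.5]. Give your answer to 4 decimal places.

h = 1, n = 8.
(h/3)·[y₀ + 4y₁ + 2y₂ + 4y₃ + 2y₄ + 4y₅ + 2y₆ + 4y₇ + y₈] = 0.333333·(69.379) = 23.1263.

23.1263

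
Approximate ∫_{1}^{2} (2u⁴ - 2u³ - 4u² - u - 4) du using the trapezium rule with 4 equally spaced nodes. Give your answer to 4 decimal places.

h = (2 − 1)/3 = 0.333333.
Nodes u₀,…,u₃ = 1, 1.333333, 1.666667, 2.
f(u) = 2u⁴ - 2u³ - 4u² - u - 4: f₀=-9, f₁=-10.864198, f₂=-10.604938, f₃=-6.
(h/2)·[f₀ + 2f₁ + 2f₂ + f₃] = 0.166667·(-57.938272) = -9.6564.

-9.6564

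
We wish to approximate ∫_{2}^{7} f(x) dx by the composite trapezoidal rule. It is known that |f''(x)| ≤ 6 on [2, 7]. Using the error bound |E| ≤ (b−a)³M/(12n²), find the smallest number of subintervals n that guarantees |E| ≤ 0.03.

46

Need 750/(12n²) ≤ 0.03.
n² ≥ 750/(12·0.03) = 2083.33 ⇒ n ≥ 45.6435, so the smallest n is 46.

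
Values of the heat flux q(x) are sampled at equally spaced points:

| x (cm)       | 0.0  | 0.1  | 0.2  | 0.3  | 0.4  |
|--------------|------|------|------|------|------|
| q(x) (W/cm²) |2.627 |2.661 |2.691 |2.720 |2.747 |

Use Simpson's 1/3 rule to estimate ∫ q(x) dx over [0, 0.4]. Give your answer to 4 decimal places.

h = 0.1, n = 4.
(h/3)·[y₀ + 4y₁ + 2y₂ + 4y₃ + y₄] = 0.033333·(32.280) = 1.0760.

1.0760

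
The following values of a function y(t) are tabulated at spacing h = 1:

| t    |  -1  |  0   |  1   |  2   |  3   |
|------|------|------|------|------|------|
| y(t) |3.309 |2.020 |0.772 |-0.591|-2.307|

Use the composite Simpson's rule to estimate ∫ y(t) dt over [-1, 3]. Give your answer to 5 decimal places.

2.75400

h = 1, n = 4.
(h/3)·[y₀ + 4y₁ + 2y₂ + 4y₃ + y₄] = 0.333333·(8.262) = 2.75400.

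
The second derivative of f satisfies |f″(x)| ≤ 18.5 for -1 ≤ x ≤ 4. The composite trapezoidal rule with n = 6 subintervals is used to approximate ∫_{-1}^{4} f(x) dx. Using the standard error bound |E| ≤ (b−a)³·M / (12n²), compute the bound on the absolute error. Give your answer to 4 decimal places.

5.3530

|E| ≤ (5)³·18.5 / (12·6²) = 2312.5/432 = 5.3530.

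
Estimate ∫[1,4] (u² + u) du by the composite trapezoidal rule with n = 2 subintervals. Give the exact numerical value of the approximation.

29.625

h = (4 − 1)/2 = 1.5.
Nodes u₀,…,u₂ = 1, 2.5, 4.
f(u) = u² + u: f₀=2, f₁=8.75, f₂=20.
(h/2)·[f₀ + 2f₁ + f₂] = 0.75·(39.5) = 29.625.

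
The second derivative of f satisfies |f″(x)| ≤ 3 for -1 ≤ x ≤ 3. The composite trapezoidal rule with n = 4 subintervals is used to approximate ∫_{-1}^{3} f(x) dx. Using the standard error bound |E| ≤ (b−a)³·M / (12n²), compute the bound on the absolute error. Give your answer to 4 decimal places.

1.0000

|E| ≤ (4)³·3 / (12·4²) = 192/192 = 1.0000.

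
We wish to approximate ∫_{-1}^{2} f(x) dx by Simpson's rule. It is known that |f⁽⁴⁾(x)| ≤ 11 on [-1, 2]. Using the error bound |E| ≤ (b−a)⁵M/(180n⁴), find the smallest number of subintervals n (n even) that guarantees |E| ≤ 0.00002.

Need 2673/(180n⁴) ≤ 0.00002.
n⁴ ≥ 2673/(180·0.00002) = 742500 ⇒ n ≥ 29.3545, so the smallest even n is 30. (n must be even for Simpson's rule.)

30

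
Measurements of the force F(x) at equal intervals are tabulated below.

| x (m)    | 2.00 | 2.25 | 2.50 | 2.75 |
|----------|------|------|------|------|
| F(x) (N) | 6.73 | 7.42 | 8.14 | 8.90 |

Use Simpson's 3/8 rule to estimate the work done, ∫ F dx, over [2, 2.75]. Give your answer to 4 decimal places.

h = 0.25, n = 3.
(3h/8)·[y₀ + 3y₁ + 3y₂ + y₃] = 0.09375·(62.31) = 5.8416.

5.8416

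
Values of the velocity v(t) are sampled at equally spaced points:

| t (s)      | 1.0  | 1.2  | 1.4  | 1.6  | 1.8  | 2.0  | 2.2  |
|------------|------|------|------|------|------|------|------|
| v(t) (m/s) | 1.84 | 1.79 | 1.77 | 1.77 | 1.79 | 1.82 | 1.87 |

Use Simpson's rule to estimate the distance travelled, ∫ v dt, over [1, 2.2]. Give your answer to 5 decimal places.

h = 0.2, n = 6.
(h/3)·[y₀ + 4y₁ + 2y₂ + 4y₃ + 2y₄ + 4y₅ + y₆] = 0.066667·(32.35) = 2.15667.

2.15667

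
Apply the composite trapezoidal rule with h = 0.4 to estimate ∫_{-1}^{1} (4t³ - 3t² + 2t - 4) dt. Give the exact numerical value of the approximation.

h = (1 − (-1))/5 = 0.4.
Nodes t₀,…,t₅ = -1, -0.6, -0.2, 0.2, 0.6, 1.
f(t) = 4t³ - 3t² + 2t - 4: f₀=-13, f₁=-7.144, f₂=-4.552, f₃=-3.688, f₄=-3.016, f₅=-1.
(h/2)·[f₀ + 2f₁ + 2f₂ + 2f₃ + 2f₄ + f₅] = 0.2·(-50.8) = -10.16.

-10.16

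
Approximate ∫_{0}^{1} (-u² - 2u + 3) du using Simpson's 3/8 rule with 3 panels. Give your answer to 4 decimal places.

1.6667

h = (1 − 0)/3 = 0.333333.
Nodes u₀,…,u₃ = 0, 0.333333, 0.666667, 1.
f(u) = -u² - 2u + 3: f₀=3, f₁=2.222222, f₂=1.222222, f₃=0.
(3h/8)·[f₀ + 3f₁ + 3f₂ + f₃] = 0.125·(13.333333) = 1.6667.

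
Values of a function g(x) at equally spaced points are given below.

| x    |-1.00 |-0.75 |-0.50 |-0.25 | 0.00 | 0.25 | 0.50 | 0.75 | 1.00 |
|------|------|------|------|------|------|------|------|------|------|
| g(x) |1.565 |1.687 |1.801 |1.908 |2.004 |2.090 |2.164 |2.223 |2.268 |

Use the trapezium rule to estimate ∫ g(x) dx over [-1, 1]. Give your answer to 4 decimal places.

h = 0.25, n = 8.
(h/2)·[y₀ + 2y₁ + 2y₂ + 2y₃ + 2y₄ + 2y₅ + 2y₆ + 2y₇ + y₈] = 0.125·(31.587) = 3.9484.

3.9484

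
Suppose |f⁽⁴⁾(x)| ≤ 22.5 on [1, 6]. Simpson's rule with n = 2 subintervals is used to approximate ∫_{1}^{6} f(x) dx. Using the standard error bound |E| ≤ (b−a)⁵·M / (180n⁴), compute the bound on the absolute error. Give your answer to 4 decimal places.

|E| ≤ (5)⁵·22.5 / (180·2⁴) = 70312.5/2880 = 24.4141.

24.4141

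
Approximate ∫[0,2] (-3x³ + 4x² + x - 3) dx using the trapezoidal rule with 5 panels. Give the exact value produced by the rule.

h = (2 − 0)/5 = 0.4.
Nodes x₀,…,x₅ = 0, 0.4, 0.8, 1.2, 1.6, 2.
f(x) = -3x³ + 4x² + x - 3: f₀=-3, f₁=-2.152, f₂=-1.176, f₃=-1.224, f₄=-3.448, f₅=-9.
(h/2)·[f₀ + 2f₁ + 2f₂ + 2f₃ + 2f₄ + f₅] = 0.2·(-28) = -5.6.

-5.6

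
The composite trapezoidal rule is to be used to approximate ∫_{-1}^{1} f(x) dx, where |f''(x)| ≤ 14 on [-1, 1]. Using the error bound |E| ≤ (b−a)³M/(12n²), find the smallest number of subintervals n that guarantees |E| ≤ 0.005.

44

Need 112/(12n²) ≤ 0.005.
n² ≥ 112/(12·0.005) = 1866.67 ⇒ n ≥ 43.2049, so the smallest n is 44.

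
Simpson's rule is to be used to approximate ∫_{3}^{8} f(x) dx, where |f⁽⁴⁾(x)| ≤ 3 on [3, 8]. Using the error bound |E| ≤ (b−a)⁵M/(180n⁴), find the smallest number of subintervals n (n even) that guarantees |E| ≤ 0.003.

12

Need 9375/(180n⁴) ≤ 0.003.
n⁴ ≥ 9375/(180·0.003) = 17361.1 ⇒ n ≥ 11.4787, so the smallest even n is 12. (n must be even for Simpson's rule.)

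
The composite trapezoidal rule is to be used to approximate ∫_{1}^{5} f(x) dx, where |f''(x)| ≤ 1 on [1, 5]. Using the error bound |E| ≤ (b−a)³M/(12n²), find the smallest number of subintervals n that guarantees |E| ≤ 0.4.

Need 64/(12n²) ≤ 0.4.
n² ≥ 64/(12·0.4) = 13.3333 ⇒ n ≥ 3.6515, so the smallest n is 4.

4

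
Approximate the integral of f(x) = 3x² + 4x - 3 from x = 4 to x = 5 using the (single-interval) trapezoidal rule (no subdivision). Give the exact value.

T = (b−a)/2 · [f(4) + f(5)] = 0.5·[61 + 92] = 76.5.

76.5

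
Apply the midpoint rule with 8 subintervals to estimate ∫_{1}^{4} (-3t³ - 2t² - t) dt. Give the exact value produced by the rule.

h = (4 − 1)/8 = 0.375.
Midpoints m₁,…,m₈ = 1.1875, 1.5625, 1.9375, 2.3125, 2.6875, 3.0625, 3.4375, 3.8125.
f(m₁)=-9.031494140625, f(m₂)=-17.889404296875, f(m₃)=-31.264892578125, f(m₄)=-50.107177734375, f(m₅)=-75.365478515625, f(m₆)=-107.989013671875, f(m₇)=-148.927001953125, f(m₈)=-199.128662109375.
h·[f(m₁) + f(m₂) + f(m₃) + f(m₄) + f(m₅) + f(m₆) + f(m₇) + f(m₈)] = 0.375·(-639.703125) = -239.888671875.

-239.888671875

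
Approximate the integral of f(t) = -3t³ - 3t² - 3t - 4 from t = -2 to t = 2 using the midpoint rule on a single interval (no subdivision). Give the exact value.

-16

M = (b−a)·f(0) = 4·(-4) = -16.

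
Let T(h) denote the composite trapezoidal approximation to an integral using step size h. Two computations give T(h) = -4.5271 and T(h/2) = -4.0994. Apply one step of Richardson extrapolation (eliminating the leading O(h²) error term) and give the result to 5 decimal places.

R = (4·T(h/2) − T(h)) / 3 = (4·(-4.0994) − (-4.5271))/3 = (-11.8705)/3 = -3.95683.

-3.95683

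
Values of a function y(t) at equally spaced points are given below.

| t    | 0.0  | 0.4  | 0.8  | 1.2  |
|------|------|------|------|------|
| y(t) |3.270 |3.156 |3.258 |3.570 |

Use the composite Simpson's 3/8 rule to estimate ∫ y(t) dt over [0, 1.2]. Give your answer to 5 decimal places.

h = 0.4, n = 3.
(3h/8)·[y₀ + 3y₁ + 3y₂ + y₃] = 0.15·(26.082) = 3.91230.

3.91230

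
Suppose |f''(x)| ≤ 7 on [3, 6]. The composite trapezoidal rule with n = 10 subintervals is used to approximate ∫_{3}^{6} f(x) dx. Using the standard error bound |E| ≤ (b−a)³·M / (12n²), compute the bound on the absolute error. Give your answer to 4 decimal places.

0.1575

|E| ≤ (3)³·7 / (12·10²) = 189/1200 = 0.1575.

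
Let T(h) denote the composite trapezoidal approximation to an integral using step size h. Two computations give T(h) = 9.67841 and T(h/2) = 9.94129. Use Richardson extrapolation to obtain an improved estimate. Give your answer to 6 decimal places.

R = (4·T(h/2) − T(h)) / 3 = (4·9.94129 − 9.67841)/3 = (30.08675)/3 = 10.028917.

10.028917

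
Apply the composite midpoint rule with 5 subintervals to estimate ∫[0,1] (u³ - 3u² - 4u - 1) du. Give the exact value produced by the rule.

h = (1 − 0)/5 = 0.2.
Midpoints m₁,…,m₅ = 0.1, 0.3, 0.5, 0.7, 0.9.
f(m₁)=-1.429, f(m₂)=-2.443, f(m₃)=-3.625, f(m₄)=-4.927, f(m₅)=-6.301.
h·[f(m₁) + f(m₂) + f(m₃) + f(m₄) + f(m₅)] = 0.2·(-18.725) = -3.745.

-3.745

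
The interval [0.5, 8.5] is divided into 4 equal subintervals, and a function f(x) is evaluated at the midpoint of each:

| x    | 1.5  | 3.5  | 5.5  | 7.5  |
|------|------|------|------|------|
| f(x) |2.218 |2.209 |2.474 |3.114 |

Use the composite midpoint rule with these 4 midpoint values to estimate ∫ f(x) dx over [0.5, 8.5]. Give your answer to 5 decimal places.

h = 2, n = 4.
h·[y(m₁) + y(m₂) + y(m₃) + y(m₄)] = 2·(10.015) = 20.03000.

20.03000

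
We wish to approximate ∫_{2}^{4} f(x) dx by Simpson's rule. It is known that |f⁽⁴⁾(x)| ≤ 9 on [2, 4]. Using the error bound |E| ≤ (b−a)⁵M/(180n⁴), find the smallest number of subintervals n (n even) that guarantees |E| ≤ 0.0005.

8

Need 288/(180n⁴) ≤ 0.0005.
n⁴ ≥ 288/(180·0.0005) = 3200 ⇒ n ≥ 7.5212, so the smallest even n is 8. (n must be even for Simpson's rule.)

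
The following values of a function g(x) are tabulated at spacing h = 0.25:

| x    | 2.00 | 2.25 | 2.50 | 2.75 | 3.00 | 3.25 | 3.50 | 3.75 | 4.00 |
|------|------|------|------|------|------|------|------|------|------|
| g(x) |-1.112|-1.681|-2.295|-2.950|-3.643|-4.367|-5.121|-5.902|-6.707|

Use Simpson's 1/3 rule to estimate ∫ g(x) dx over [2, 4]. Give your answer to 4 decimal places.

-7.4614

h = 0.25, n = 8.
(h/3)·[y₀ + 4y₁ + 2y₂ + 4y₃ + 2y₄ + 4y₅ + 2y₆ + 4y₇ + y₈] = 0.083333·(-89.537) = -7.4614.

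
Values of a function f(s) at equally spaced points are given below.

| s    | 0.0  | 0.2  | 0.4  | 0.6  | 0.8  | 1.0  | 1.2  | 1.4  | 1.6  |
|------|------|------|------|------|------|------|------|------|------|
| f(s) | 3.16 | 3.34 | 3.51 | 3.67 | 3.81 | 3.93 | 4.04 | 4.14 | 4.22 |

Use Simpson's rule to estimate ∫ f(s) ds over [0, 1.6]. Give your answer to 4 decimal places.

6.0280

h = 0.2, n = 8.
(h/3)·[y₀ + 4y₁ + 2y₂ + 4y₃ + 2y₄ + 4y₅ + 2y₆ + 4y₇ + y₈] = 0.066667·(90.42) = 6.0280.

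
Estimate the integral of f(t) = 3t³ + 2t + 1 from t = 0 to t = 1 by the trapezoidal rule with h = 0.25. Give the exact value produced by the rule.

h = (1 − 0)/4 = 0.25.
Nodes t₀,…,t₄ = 0, 0.25, 0.5, 0.75, 1.
f(t) = 3t³ + 2t + 1: f₀=1, f₁=1.546875, f₂=2.375, f₃=3.765625, f₄=6.
(h/2)·[f₀ + 2f₁ + 2f₂ + 2f₃ + f₄] = 0.125·(22.375) = 2.796875.

2.796875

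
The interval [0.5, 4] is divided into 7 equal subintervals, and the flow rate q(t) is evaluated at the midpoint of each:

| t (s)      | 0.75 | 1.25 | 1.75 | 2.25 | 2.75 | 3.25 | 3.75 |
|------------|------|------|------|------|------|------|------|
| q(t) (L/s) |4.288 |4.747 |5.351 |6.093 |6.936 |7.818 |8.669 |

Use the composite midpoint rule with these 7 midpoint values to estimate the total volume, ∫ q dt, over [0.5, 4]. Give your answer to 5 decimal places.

21.95100

h = 0.5, n = 7.
h·[y(m₁) + y(m₂) + y(m₃) + y(m₄) + y(m₅) + y(m₆) + y(m₇)] = 0.5·(43.902) = 21.95100.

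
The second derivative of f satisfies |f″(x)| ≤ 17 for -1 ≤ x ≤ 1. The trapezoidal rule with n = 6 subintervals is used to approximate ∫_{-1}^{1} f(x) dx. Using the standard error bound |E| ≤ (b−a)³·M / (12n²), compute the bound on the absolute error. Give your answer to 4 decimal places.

|E| ≤ (2)³·17 / (12·6²) = 136/432 = 0.3148.

0.3148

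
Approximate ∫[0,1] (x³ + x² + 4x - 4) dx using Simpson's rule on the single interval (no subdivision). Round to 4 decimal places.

S = (b−a)/6 · [f(0) + 4f(0.5) + f(1)] = 0.166667·[(-4) + 4·(-1.625) + 2] = -1.4167.

-1.4167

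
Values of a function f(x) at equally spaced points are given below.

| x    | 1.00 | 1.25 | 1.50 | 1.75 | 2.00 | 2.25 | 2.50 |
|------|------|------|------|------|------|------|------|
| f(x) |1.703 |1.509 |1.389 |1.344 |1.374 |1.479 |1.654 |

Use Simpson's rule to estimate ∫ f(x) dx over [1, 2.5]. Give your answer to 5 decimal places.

h = 0.25, n = 6.
(h/3)·[y₀ + 4y₁ + 2y₂ + 4y₃ + 2y₄ + 4y₅ + y₆] = 0.083333·(26.211) = 2.18425.

2.18425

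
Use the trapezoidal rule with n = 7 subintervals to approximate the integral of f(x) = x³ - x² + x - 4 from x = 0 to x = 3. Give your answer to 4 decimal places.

4.0714

h = (3 − 0)/7 = 0.428571.
Nodes x₀,…,x₇ = 0, 0.428571, 0.857143, 1.285714, 1.714286, 2.142857, 2.571429, 3.
f(x) = x³ - x² + x - 4: f₀=-4, f₁=-3.676385, f₂=-3.247813, f₃=-2.241983, f₄=-0.186589, f₅=3.390671, f₆=8.962099, f₇=17.
(h/2)·[f₀ + 2f₁ + 2f₂ + 2f₃ + 2f₄ + 2f₅ + 2f₆ + f₇] = 0.214286·(19) = 4.0714.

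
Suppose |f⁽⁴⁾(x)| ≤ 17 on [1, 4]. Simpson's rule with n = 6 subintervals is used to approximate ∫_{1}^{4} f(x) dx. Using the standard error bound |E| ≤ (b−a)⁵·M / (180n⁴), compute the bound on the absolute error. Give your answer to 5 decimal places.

|E| ≤ (3)⁵·17 / (180·6⁴) = 4131/233280 = 0.01771.

0.01771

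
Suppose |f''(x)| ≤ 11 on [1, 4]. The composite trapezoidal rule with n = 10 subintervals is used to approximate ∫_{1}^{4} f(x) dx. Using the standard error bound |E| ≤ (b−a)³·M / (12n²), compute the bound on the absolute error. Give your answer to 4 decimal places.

0.2475

|E| ≤ (3)³·11 / (12·10²) = 297/1200 = 0.2475.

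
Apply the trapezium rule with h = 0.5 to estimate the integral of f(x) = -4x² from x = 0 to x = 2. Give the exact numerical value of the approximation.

-11

h = (2 − 0)/4 = 0.5.
Nodes x₀,…,x₄ = 0, 0.5, 1, 1.5, 2.
f(x) = -4x²: f₀=0, f₁=-1, f₂=-4, f₃=-9, f₄=-16.
(h/2)·[f₀ + 2f₁ + 2f₂ + 2f₃ + f₄] = 0.25·(-44) = -11.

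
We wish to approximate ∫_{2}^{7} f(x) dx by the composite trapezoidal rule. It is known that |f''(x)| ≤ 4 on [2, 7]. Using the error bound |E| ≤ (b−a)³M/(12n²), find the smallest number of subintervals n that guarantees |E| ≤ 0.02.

Need 500/(12n²) ≤ 0.02.
n² ≥ 500/(12·0.02) = 2083.33 ⇒ n ≥ 45.6435, so the smallest n is 46.

46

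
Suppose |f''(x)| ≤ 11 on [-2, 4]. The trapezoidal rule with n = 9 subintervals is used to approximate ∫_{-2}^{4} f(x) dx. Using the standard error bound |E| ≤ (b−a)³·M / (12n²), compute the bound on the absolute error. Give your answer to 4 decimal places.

|E| ≤ (6)³·11 / (12·9²) = 2376/972 = 2.4444.

2.4444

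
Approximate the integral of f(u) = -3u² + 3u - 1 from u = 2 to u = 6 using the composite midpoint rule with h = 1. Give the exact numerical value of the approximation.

h = (6 − 2)/4 = 1.
Midpoints m₁,…,m₄ = 2.5, 3.5, 4.5, 5.5.
f(m₁)=-12.25, f(m₂)=-27.25, f(m₃)=-48.25, f(m₄)=-75.25.
h·[f(m₁) + f(m₂) + f(m₃) + f(m₄)] = 1·(-163) = -163.

-163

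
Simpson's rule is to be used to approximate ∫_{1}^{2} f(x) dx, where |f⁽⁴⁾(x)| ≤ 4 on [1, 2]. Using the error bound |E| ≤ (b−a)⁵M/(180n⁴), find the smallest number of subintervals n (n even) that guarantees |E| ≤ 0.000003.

Need 4/(180n⁴) ≤ 0.000003.
n⁴ ≥ 4/(180·0.000003) = 7407.41 ⇒ n ≥ 9.2772, so the smallest even n is 10. (n must be even for Simpson's rule.)

10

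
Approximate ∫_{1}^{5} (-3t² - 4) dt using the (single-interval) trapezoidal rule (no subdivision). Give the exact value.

-172

T = (b−a)/2 · [f(1) + f(5)] = 2·[(-7) + (-79)] = -172.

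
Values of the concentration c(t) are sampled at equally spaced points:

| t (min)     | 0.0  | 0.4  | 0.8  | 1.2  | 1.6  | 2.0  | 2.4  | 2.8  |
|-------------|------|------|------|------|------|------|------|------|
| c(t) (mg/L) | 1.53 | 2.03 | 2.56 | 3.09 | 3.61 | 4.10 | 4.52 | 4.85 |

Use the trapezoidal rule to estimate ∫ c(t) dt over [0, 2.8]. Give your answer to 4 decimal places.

9.2400

h = 0.4, n = 7.
(h/2)·[y₀ + 2y₁ + 2y₂ + 2y₃ + 2y₄ + 2y₅ + 2y₆ + y₇] = 0.2·(46.20) = 9.2400.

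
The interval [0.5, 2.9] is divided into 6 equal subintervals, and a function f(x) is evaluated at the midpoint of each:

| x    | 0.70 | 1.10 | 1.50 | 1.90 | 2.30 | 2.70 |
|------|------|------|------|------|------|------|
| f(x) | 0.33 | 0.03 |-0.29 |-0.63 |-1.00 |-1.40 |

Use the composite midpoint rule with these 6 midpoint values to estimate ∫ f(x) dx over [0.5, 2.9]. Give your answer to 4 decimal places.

h = 0.4, n = 6.
h·[y(m₁) + y(m₂) + y(m₃) + y(m₄) + y(m₅) + y(m₆)] = 0.4·(-2.96) = -1.1840.

-1.1840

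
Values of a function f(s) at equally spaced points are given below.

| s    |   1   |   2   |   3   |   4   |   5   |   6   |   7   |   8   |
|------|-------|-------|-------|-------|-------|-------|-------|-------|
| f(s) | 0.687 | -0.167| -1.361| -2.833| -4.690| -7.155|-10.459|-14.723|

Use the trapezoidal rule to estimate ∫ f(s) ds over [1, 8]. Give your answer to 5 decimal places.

h = 1, n = 7.
(h/2)·[y₀ + 2y₁ + 2y₂ + 2y₃ + 2y₄ + 2y₅ + 2y₆ + y₇] = 0.5·(-67.366) = -33.68300.

-33.68300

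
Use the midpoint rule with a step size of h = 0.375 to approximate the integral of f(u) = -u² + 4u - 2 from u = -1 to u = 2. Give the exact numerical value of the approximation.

-2.96484375

h = (2 − (-1))/8 = 0.375.
Midpoints m₁,…,m₈ = -0.8125, -0.4375, -0.0625, 0.3125, 0.6875, 1.0625, 1.4375, 1.8125.
f(m₁)=-5.91015625, f(m₂)=-3.94140625, f(m₃)=-2.25390625, f(m₄)=-0.84765625, f(m₅)=0.27734375, f(m₆)=1.12109375, f(m₇)=1.68359375, f(m₈)=1.96484375.
h·[f(m₁) + f(m₂) + f(m₃) + f(m₄) + f(m₅) + f(m₆) + f(m₇) + f(m₈)] = 0.375·(-7.90625) = -2.96484375.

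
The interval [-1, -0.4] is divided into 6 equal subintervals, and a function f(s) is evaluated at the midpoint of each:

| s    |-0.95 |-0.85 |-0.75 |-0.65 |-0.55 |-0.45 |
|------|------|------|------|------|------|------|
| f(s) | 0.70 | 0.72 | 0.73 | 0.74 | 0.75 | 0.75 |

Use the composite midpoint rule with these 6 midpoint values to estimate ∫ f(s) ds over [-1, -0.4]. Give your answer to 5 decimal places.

h = 0.1, n = 6.
h·[y(m₁) + y(m₂) + y(m₃) + y(m₄) + y(m₅) + y(m₆)] = 0.1·(4.39) = 0.43900.

0.43900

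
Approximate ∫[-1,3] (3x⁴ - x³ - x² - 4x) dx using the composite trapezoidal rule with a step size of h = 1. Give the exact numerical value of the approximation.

h = (3 − (-1))/4 = 1.
Nodes x₀,…,x₄ = -1, 0, 1, 2, 3.
f(x) = 3x⁴ - x³ - x² - 4x: f₀=7, f₁=0, f₂=-3, f₃=28, f₄=195.
(h/2)·[f₀ + 2f₁ + 2f₂ + 2f₃ + f₄] = 0.5·(252) = 126.

126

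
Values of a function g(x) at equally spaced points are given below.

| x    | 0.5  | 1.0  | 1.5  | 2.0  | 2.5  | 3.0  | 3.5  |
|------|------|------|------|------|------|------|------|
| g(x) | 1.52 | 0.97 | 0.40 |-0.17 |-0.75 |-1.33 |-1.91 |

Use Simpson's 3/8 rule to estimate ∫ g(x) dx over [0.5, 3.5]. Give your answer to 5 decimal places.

-0.53625

h = 0.5, n = 6.
(3h/8)·[y₀ + 3y₁ + 3y₂ + 2y₃ + 3y₄ + 3y₅ + y₆] = 0.1875·(-2.86) = -0.53625.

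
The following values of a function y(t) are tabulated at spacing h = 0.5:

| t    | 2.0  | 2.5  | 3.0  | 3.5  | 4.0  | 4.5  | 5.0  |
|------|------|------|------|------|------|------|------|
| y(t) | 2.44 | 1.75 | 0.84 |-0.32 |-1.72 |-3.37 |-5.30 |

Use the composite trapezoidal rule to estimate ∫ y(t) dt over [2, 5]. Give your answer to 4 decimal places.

h = 0.5, n = 6.
(h/2)·[y₀ + 2y₁ + 2y₂ + 2y₃ + 2y₄ + 2y₅ + y₆] = 0.25·(-8.50) = -2.1250.

-2.1250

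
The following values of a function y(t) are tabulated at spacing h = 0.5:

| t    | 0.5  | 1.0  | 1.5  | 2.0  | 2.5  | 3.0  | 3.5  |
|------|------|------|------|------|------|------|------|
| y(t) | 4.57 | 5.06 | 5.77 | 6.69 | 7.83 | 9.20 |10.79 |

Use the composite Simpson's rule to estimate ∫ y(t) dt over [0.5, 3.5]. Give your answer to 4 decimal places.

h = 0.5, n = 6.
(h/3)·[y₀ + 4y₁ + 2y₂ + 4y₃ + 2y₄ + 4y₅ + y₆] = 0.166667·(126.36) = 21.0600.

21.0600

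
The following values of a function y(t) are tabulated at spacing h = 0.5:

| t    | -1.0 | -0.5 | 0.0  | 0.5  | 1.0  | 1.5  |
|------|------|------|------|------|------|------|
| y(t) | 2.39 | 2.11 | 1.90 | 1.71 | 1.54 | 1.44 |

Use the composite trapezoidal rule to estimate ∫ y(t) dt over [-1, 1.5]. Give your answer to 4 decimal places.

h = 0.5, n = 5.
(h/2)·[y₀ + 2y₁ + 2y₂ + 2y₃ + 2y₄ + y₅] = 0.25·(18.35) = 4.5875.

4.5875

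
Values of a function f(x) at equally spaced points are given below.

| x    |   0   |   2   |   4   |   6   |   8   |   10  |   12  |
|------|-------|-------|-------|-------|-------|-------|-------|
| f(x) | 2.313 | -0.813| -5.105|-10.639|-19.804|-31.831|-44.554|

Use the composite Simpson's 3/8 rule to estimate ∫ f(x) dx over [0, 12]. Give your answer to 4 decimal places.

-177.1335

h = 2, n = 6.
(3h/8)·[y₀ + 3y₁ + 3y₂ + 2y₃ + 3y₄ + 3y₅ + y₆] = 0.75·(-236.178) = -177.1335.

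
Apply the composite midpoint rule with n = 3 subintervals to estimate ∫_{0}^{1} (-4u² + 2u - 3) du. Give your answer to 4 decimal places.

-3.2963

h = (1 − 0)/3 = 0.333333.
Midpoints m₁,…,m₃ = 0.166667, 0.5, 0.833333.
f(m₁)=-2.777778, f(m₂)=-3, f(m₃)=-4.111111.
h·[f(m₁) + f(m₂) + f(m₃)] = 0.333333·(-9.888889) = -3.2963.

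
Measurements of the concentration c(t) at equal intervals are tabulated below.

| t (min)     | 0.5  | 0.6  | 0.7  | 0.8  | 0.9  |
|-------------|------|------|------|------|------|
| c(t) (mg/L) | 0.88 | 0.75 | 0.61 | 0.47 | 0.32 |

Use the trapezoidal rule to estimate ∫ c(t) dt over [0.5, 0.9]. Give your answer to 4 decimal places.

h = 0.1, n = 4.
(h/2)·[y₀ + 2y₁ + 2y₂ + 2y₃ + y₄] = 0.05·(4.86) = 0.2430.

0.2430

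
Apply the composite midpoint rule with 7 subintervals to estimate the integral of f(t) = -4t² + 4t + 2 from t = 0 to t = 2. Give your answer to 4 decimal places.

1.3878

h = (2 − 0)/7 = 0.285714.
Midpoints m₁,…,m₇ = 0.142857, 0.428571, 0.714286, 1, 1.285714, 1.571429, 1.857143.
f(m₁)=2.489796, f(m₂)=2.979592, f(m₃)=2.816327, f(m₄)=2, f(m₅)=0.530612, f(m₆)=-1.591837, f(m₇)=-4.367347.
h·[f(m₁) + f(m₂) + f(m₃) + f(m₄) + f(m₅) + f(m₆) + f(m₇)] = 0.285714·(4.857143) = 1.3878.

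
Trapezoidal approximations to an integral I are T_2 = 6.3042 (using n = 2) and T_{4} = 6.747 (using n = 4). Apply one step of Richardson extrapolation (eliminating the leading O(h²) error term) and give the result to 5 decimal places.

R = (4·T_{4} − T_2) / 3 = (4·6.747 − 6.3042)/3 = (20.6838)/3 = 6.89460.

6.89460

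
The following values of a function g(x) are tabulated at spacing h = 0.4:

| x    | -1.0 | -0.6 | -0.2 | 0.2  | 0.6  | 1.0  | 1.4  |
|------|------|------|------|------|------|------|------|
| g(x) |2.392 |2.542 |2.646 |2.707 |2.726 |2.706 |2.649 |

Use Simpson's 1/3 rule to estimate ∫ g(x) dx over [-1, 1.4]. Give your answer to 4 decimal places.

6.3473

h = 0.4, n = 6.
(h/3)·[y₀ + 4y₁ + 2y₂ + 4y₃ + 2y₄ + 4y₅ + y₆] = 0.133333·(47.605) = 6.3473.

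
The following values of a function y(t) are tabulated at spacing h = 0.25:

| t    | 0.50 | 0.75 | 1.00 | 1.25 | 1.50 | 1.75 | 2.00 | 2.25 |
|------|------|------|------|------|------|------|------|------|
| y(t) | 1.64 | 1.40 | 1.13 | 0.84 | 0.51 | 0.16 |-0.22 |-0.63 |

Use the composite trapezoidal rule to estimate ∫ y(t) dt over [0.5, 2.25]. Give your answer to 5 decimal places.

h = 0.25, n = 7.
(h/2)·[y₀ + 2y₁ + 2y₂ + 2y₃ + 2y₄ + 2y₅ + 2y₆ + y₇] = 0.125·(8.65) = 1.08125.

1.08125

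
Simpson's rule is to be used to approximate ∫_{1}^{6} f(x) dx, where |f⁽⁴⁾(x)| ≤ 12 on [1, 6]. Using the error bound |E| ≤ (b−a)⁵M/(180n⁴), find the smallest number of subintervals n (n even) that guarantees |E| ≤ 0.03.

Need 37500/(180n⁴) ≤ 0.03.
n⁴ ≥ 37500/(180·0.03) = 6944.44 ⇒ n ≥ 9.1287, so the smallest even n is 10. (n must be even for Simpson's rule.)

10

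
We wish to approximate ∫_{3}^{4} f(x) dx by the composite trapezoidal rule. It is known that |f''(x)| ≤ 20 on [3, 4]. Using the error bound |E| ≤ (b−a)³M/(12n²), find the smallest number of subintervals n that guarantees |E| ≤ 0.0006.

53

Need 20/(12n²) ≤ 0.0006.
n² ≥ 20/(12·0.0006) = 2777.78 ⇒ n ≥ 52.7046, so the smallest n is 53.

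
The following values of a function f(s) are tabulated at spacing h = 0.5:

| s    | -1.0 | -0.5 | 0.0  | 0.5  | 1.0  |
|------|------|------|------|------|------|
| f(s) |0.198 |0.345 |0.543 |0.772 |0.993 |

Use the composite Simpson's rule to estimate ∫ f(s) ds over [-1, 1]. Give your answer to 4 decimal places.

h = 0.5, n = 4.
(h/3)·[y₀ + 4y₁ + 2y₂ + 4y₃ + y₄] = 0.166667·(6.745) = 1.1242.

1.1242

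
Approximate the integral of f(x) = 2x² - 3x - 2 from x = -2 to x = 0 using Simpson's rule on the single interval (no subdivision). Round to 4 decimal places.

S = (b−a)/6 · [f(-2) + 4f(-1) + f(0)] = 0.333333·[12 + 4·3 + (-2)] = 7.3333.

7.3333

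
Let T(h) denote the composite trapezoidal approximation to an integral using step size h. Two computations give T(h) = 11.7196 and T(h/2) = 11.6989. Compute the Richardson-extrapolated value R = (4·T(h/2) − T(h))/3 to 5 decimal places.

11.69200

R = (4·T(h/2) − T(h)) / 3 = (4·11.6989 − 11.7196)/3 = (35.0760)/3 = 11.69200.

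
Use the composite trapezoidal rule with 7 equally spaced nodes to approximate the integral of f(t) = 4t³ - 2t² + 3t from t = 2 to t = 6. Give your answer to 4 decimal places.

h = (6 − 2)/6 = 0.666667.
Nodes t₀,…,t₆ = 2, 2.666667, 3.333333, 4, 4.666667, 5.333333, 6.
f(t) = 4t³ - 2t² + 3t: f₀=30, f₁=69.629630, f₂=135.925926, f₃=236, f₄=376.962963, f₅=565.925926, f₆=810.
(h/2)·[f₀ + 2f₁ + 2f₂ + 2f₃ + 2f₄ + 2f₅ + f₆] = 0.333333·(3608.888889) = 1202.9630.

1202.9630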